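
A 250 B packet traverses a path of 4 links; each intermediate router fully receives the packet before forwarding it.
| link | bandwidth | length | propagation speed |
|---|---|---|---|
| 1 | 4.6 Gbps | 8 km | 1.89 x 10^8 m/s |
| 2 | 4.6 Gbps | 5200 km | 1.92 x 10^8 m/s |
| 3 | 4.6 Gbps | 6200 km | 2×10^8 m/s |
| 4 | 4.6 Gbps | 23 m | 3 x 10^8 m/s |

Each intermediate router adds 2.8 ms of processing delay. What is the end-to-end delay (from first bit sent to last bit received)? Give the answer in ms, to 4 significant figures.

66.53 ms

L = 250 × 8 = 2000 bits.
Transmission delay per hop = L/R = 2000/4600000000 = 0.000434783 ms; 4 hops → 0.00173913 ms.
Propagation delays (d/s per hop): 0.042328, 27.0833, 31, 7.66667e-05 ms; sum = 58.1257 ms.
Processing at 3 router(s): 3 × 2.8 ms = 8.4 ms.
End-to-end = 66.53 ms.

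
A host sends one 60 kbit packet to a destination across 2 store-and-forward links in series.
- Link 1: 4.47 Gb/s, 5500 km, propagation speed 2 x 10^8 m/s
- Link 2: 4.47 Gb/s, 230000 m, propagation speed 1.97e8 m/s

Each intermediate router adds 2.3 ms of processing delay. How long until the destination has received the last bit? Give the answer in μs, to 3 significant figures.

31000 μs

L = 60000 bits.
Transmission delay per hop = L/R = 60000/4470000000 = 13.4228 μs; 2 hops → 26.8456 μs.
Propagation delays (d/s per hop): 27500, 1167.51 μs; sum = 28667.5 μs.
Processing at 1 router(s): 1 × 2.3 ms = 2300 μs.
End-to-end = 31000 μs.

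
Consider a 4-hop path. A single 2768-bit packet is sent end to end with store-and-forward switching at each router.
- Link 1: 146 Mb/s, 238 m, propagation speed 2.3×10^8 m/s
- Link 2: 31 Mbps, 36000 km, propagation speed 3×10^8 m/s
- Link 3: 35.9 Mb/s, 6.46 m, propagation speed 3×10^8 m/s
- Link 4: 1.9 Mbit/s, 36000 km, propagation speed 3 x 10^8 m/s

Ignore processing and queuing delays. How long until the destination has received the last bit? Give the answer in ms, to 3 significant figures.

242 ms

Transmission delays (L/R per hop): 0.0189589, 0.0892903, 0.0771031, 1.45684 ms; sum = 1.64219 ms.
Propagation delays (d/s per hop): 0.00103478, 120, 2.15333e-05, 120 ms; sum = 240.001 ms.
End-to-end = 242 ms.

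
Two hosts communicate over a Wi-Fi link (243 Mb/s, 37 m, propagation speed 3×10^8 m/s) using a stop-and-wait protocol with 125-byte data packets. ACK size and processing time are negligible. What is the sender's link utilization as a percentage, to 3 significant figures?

94.3 %

t_tx = L/R = 1000/243000000 = 4.11523e-06 s.
t_prop = 37/300000000 = 1.23333e-07 s; RTT = 2.46667e-07 s.
Cycle = t_tx + RTT = 4.36189e-06 s.
Utilization = t_tx / cycle = 4.11523e-06/4.36189e-06 = 94.3 %.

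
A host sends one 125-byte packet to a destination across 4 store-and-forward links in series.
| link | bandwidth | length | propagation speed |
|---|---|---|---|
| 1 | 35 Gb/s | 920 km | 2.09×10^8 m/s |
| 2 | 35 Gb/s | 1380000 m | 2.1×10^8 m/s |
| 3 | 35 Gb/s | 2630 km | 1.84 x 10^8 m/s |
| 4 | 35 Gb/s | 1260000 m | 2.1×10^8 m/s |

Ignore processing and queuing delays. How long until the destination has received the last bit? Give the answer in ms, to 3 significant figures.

L = 125 × 8 = 1000 bits.
Transmission delay per hop = L/R = 1000/35000000000 = 2.85714e-05 ms; 4 hops → 0.000114286 ms.
Propagation delays (d/s per hop): 4.40191, 6.57143, 14.2935, 6 ms; sum = 31.2668 ms.
End-to-end = 31.3 ms.

31.3 ms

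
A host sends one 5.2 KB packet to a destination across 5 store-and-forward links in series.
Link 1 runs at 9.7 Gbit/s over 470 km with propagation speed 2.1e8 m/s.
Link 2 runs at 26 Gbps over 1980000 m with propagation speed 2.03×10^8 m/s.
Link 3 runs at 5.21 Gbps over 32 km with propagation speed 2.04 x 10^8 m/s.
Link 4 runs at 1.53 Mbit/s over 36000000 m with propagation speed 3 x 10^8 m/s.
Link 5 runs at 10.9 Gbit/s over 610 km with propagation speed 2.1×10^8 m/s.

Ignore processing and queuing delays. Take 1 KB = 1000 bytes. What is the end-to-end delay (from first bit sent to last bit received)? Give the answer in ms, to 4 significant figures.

162.3 ms

L = 41600 bits.
Transmission delays (L/R per hop): 0.00428866, 0.0016, 0.00798464, 27.1895, 0.00381651 ms; sum = 27.2072 ms.
Propagation delays (d/s per hop): 2.2381, 9.75369, 0.156863, 120, 2.90476 ms; sum = 135.053 ms.
End-to-end = 162.3 ms.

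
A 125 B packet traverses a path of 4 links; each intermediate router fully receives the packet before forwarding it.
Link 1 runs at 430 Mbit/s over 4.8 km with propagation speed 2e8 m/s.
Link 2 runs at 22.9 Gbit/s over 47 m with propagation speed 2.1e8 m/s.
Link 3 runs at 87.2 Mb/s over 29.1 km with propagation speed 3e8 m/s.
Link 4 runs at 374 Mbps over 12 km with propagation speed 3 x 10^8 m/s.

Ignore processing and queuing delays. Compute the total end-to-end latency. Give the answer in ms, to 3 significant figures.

L = 125 × 8 = 1000 bits.
Transmission delays (L/R per hop): 0.00232558, 4.36681e-05, 0.0114679, 0.0026738 ms; sum = 0.0165109 ms.
Propagation delays (d/s per hop): 0.024, 0.00022381, 0.097, 0.04 ms; sum = 0.161224 ms.
End-to-end = 0.178 ms.

0.178 ms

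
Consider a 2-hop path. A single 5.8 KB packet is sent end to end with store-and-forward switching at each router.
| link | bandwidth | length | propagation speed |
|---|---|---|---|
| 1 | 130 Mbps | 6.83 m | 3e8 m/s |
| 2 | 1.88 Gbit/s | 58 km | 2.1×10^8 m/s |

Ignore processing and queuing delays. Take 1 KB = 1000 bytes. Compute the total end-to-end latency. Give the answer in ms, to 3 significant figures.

L = 46400 bits.
Transmission delays (L/R per hop): 0.356923, 0.0246809 ms; sum = 0.381604 ms.
Propagation delays (d/s per hop): 2.27667e-05, 0.27619 ms; sum = 0.276213 ms.
End-to-end = 0.658 ms.

0.658 ms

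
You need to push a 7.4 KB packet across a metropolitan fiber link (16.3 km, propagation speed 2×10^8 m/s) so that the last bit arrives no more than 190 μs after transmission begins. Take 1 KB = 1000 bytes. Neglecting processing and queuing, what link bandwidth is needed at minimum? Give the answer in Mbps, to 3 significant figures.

546 Mbps

L = 59200 bits.
Propagation delay = 16300 / 200000000 = 81.5 μs.
Transmission budget = 190 − 81.5 = 108.5 μs.
R ≥ L / t_tx = 59200 bits / 0.0001085 s = 546 Mbps.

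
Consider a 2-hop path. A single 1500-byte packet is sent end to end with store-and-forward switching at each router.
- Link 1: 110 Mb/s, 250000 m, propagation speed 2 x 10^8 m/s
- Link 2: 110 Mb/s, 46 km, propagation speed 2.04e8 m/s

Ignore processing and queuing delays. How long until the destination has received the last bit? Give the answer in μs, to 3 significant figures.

L = 1500 × 8 = 12000 bits.
Transmission delay per hop = L/R = 12000/110000000 = 109.091 μs; 2 hops → 218.182 μs.
Propagation delays (d/s per hop): 1250, 225.49 μs; sum = 1475.49 μs.
End-to-end = 1690 μs.

1690 μs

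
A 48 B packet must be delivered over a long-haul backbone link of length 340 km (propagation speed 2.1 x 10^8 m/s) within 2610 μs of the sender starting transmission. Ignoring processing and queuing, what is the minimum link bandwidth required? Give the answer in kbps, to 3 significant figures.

L = 384 bits.
Propagation delay = 340000 / 210000000 = 1619.05 μs.
Transmission budget = 2610 − 1619.05 = 990.952 μs.
R ≥ L / t_tx = 384 bits / 0.000990952 s = 388 kbps.

388 kbps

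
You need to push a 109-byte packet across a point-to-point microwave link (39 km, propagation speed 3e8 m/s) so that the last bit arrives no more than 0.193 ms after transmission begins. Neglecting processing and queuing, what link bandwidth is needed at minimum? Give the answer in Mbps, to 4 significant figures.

13.84 Mbps

L = 872 bits.
Propagation delay = 39000 / 300000000 = 0.13 ms.
Transmission budget = 0.193 − 0.13 = 0.063 ms.
R ≥ L / t_tx = 872 bits / 6.3e-05 s = 13.84 Mbps.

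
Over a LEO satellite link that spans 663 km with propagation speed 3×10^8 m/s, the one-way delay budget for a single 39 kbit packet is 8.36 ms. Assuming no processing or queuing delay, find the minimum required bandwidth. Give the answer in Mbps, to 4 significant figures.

Propagation delay = 663000 / 300000000 = 2.21 ms.
Transmission budget = 8.36 − 2.21 = 6.15 ms.
R ≥ L / t_tx = 39000 bits / 0.00615 s = 6.341 Mbps.

6.341 Mbps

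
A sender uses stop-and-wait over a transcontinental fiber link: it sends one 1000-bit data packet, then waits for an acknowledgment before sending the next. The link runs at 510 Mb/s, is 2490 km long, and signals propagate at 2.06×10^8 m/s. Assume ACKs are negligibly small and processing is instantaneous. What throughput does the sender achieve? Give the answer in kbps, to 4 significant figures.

t_tx = L/R = 1000/510000000 = 1.96078e-06 s.
t_prop = 2490000/206000000 = 0.0120874 s; RTT = 0.0241748 s.
Cycle = t_tx + RTT = 0.0241767 s.
Throughput = L / cycle = 1000 / 0.0241767 = 41.36 kbps.

41.36 kbps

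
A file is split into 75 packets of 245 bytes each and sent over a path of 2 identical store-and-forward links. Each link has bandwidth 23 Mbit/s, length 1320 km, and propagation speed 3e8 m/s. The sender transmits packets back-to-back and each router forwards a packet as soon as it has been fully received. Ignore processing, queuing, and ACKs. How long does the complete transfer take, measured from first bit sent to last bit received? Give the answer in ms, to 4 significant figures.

15.28 ms

Per-hop transmission t_tx = L/R = 1960/23000000 = 0.0852174 ms.
Per-hop propagation t_prop = 1320000/300000000 = 4.4 ms.
Pipeline fill: first packet needs 2·t_tx to clear all hops; remaining 74 packets each add one t_tx.
Total = (2+75-1)·t_tx + 2·t_prop = 76·0.0852174 + 2·4.4 = 15.28 ms.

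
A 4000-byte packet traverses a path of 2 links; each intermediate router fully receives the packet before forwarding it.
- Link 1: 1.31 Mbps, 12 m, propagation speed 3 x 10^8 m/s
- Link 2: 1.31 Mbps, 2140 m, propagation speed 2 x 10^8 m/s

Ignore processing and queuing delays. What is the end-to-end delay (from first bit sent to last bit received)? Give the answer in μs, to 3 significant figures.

L = 4000 × 8 = 32000 bits.
Transmission delay per hop = L/R = 32000/1310000 = 24427.5 μs; 2 hops → 48855 μs.
Propagation delays (d/s per hop): 0.04, 10.7 μs; sum = 10.74 μs.
End-to-end = 48900 μs.

48900 μs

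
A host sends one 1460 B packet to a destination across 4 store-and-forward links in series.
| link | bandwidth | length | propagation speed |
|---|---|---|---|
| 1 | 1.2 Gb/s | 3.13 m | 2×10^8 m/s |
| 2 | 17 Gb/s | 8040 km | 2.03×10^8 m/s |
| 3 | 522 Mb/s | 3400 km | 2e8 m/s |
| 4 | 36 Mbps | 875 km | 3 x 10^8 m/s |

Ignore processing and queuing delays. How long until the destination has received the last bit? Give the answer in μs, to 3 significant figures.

L = 1460 × 8 = 11680 bits.
Transmission delays (L/R per hop): 9.73333, 0.687059, 22.3755, 324.444 μs; sum = 357.24 μs.
Propagation delays (d/s per hop): 0.01565, 39605.9, 17000, 2916.67 μs; sum = 59522.6 μs.
End-to-end = 59900 μs.

59900 μs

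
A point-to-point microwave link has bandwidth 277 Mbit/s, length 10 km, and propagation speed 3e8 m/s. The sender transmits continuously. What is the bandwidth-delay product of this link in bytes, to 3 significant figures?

1150 bytes

Propagation delay = 10000 / 300000000 = 3.33333e-05 s.
BDP = R × t_prop = 277000000 × 3.33333e-05 = 9233.33 bits.
In bytes: 9233.33/8 = 1150 bytes.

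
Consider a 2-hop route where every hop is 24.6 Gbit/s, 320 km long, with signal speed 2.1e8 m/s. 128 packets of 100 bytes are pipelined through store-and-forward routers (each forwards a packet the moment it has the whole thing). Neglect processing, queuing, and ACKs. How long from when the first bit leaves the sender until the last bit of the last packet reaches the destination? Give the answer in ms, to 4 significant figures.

Per-hop transmission t_tx = L/R = 800/24600000000 = 3.25203e-05 ms.
Per-hop propagation t_prop = 320000/210000000 = 1.52381 ms.
Pipeline fill: first packet needs 2·t_tx to clear all hops; remaining 127 packets each add one t_tx.
Total = (2+128-1)·t_tx + 2·t_prop = 129·3.25203e-05 + 2·1.52381 = 3.052 ms.

3.052 ms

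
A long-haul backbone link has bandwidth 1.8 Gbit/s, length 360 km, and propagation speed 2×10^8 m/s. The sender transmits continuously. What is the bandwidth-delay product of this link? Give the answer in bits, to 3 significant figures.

Propagation delay = 360000 / 200000000 = 0.0018 s.
BDP = R × t_prop = 1800000000 × 0.0018 = 3240000 bits.

3240000 bits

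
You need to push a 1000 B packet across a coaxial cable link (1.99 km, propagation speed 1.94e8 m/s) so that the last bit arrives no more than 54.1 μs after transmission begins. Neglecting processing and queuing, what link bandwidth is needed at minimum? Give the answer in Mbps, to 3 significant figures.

L = 8000 bits.
Propagation delay = 1990 / 194000000 = 10.2577 μs.
Transmission budget = 54.1 − 10.2577 = 43.8423 μs.
R ≥ L / t_tx = 8000 bits / 4.38423e-05 s = 182 Mbps.

182 Mbps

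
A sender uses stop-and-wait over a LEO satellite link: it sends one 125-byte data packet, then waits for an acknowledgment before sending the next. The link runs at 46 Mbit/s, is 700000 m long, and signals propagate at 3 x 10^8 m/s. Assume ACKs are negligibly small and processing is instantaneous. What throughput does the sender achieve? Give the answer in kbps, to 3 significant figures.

t_tx = L/R = 1000/46000000 = 2.17391e-05 s.
t_prop = 700000/300000000 = 0.00233333 s; RTT = 0.00466667 s.
Cycle = t_tx + RTT = 0.00468841 s.
Throughput = L / cycle = 1000 / 0.00468841 = 213 kbps.

213 kbps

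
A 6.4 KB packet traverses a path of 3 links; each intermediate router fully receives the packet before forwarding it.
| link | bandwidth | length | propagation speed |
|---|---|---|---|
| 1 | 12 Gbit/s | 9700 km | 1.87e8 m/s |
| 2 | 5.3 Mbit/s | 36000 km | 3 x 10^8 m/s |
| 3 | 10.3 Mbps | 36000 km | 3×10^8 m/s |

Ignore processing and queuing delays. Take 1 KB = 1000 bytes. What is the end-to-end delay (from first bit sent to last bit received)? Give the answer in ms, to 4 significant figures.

306.5 ms

L = 51200 bits.
Transmission delays (L/R per hop): 0.00426667, 9.66038, 4.97087 ms; sum = 14.6355 ms.
Propagation delays (d/s per hop): 51.8717, 120, 120 ms; sum = 291.872 ms.
End-to-end = 306.5 ms.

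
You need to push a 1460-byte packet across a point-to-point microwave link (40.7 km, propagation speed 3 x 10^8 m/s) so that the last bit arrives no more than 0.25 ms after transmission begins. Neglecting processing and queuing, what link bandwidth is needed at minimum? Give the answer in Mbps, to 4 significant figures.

L = 11680 bits.
Propagation delay = 40700 / 300000000 = 0.135667 ms.
Transmission budget = 0.25 − 0.135667 = 0.114333 ms.
R ≥ L / t_tx = 11680 bits / 0.000114333 s = 102.2 Mbps.

102.2 Mbps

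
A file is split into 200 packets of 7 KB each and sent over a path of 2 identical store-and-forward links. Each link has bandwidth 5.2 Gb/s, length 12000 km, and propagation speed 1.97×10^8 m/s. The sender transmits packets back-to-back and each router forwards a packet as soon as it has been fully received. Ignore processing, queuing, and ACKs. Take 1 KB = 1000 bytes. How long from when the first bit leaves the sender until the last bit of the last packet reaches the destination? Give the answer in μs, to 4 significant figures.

Per-hop transmission t_tx = L/R = 56000/5200000000 = 10.7692 μs.
Per-hop propagation t_prop = 12000000/197000000 = 60913.7 μs.
Pipeline fill: first packet needs 2·t_tx to clear all hops; remaining 199 packets each add one t_tx.
Total = (2+200-1)·t_tx + 2·t_prop = 201·10.7692 + 2·60913.7 = 124000 μs.

124000 μs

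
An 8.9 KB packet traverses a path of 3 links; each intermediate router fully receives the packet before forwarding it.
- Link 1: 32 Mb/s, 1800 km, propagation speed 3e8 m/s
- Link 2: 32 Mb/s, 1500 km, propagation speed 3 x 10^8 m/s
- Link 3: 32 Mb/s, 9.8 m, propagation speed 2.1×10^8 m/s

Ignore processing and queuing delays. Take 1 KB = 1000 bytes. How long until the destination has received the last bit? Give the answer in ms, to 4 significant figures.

17.68 ms

L = 71200 bits.
Transmission delay per hop = L/R = 71200/32000000 = 2.225 ms; 3 hops → 6.675 ms.
Propagation delays (d/s per hop): 6, 5, 4.66667e-05 ms; sum = 11 ms.
End-to-end = 17.68 ms.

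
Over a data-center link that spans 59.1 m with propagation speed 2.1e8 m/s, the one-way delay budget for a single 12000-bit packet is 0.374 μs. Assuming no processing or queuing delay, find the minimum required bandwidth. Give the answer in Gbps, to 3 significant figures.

Propagation delay = 59.1 / 210000000 = 0.281429 μs.
Transmission budget = 0.374 − 0.281429 = 0.0925714 μs.
R ≥ L / t_tx = 12000 bits / 9.25714e-08 s = 130 Gbps.

130 Gbps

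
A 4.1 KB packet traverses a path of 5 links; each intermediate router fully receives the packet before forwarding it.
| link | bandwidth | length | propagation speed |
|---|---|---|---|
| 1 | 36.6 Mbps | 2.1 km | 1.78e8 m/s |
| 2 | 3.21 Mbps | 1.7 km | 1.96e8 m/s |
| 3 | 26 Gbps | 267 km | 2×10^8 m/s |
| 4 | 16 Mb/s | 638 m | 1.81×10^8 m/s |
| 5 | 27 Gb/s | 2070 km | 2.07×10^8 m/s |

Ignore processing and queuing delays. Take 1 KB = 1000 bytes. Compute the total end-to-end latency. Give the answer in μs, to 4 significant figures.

24530 μs

L = 32800 bits.
Transmission delays (L/R per hop): 896.175, 10218.1, 1.26154, 2050, 1.21481 μs; sum = 13166.7 μs.
Propagation delays (d/s per hop): 11.7978, 8.67347, 1335, 3.52486, 10000 μs; sum = 11359 μs.
End-to-end = 24530 μs.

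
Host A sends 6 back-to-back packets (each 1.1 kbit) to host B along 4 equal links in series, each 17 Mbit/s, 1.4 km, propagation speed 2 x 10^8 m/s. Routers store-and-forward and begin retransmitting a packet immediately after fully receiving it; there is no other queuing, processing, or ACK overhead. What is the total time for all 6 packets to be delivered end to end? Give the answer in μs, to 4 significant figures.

Per-hop transmission t_tx = L/R = 1100/17000000 = 64.7059 μs.
Per-hop propagation t_prop = 1400/200000000 = 7 μs.
Pipeline fill: first packet needs 4·t_tx to clear all hops; remaining 5 packets each add one t_tx.
Total = (4+6-1)·t_tx + 4·t_prop = 9·64.7059 + 4·7 = 610.4 μs.

610.4 μs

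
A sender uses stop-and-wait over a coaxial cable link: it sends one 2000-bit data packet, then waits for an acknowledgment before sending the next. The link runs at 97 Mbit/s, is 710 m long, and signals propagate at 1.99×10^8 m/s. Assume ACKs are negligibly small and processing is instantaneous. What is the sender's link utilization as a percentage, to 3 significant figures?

74.3 %

t_tx = L/R = 2000/97000000 = 2.06186e-05 s.
t_prop = 710/199000000 = 3.56784e-06 s; RTT = 7.13568e-06 s.
Cycle = t_tx + RTT = 2.77542e-05 s.
Utilization = t_tx / cycle = 2.06186e-05/2.77542e-05 = 74.3 %.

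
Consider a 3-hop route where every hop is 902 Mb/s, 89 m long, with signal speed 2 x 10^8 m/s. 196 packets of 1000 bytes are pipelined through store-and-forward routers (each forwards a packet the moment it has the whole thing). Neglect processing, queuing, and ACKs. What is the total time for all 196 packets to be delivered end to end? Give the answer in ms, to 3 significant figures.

Per-hop transmission t_tx = L/R = 8000/902000000 = 0.00886918 ms.
Per-hop propagation t_prop = 89/200000000 = 0.000445 ms.
Pipeline fill: first packet needs 3·t_tx to clear all hops; remaining 195 packets each add one t_tx.
Total = (3+196-1)·t_tx + 3·t_prop = 198·0.00886918 + 3·0.000445 = 1.76 ms.

1.76 ms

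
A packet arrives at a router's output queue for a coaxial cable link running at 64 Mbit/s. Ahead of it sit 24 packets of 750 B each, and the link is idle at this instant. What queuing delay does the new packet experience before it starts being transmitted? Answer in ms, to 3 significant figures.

Each queued packet: L/R = 6000/64000000 = 0.09375 ms.
24 queued → 2.25 ms.
Queuing delay = 2.25 ms.

2.25 ms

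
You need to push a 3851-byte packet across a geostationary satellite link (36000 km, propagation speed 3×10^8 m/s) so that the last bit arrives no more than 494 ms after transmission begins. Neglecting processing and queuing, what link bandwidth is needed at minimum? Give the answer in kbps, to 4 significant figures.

L = 30808 bits.
Propagation delay = 36000000 / 300000000 = 120 ms.
Transmission budget = 494 − 120 = 374 ms.
R ≥ L / t_tx = 30808 bits / 0.374 s = 82.37 kbps.

82.37 kbps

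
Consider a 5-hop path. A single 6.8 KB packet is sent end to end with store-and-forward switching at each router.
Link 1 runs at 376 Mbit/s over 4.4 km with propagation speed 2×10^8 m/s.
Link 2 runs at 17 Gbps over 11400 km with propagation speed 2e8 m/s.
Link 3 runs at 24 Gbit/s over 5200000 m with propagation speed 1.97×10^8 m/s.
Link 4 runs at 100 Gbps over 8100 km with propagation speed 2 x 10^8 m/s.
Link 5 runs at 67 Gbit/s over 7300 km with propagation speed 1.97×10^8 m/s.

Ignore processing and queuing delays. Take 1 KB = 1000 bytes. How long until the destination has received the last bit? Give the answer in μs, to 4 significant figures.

L = 54400 bits.
Transmission delays (L/R per hop): 144.681, 3.2, 2.26667, 0.544, 0.81194 μs; sum = 151.503 μs.
Propagation delays (d/s per hop): 22, 57000, 26395.9, 40500, 37055.8 μs; sum = 160974 μs.
End-to-end = 161100 μs.

161100 μs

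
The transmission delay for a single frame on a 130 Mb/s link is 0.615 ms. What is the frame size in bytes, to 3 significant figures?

L = R × t_tx = 130000000 b/s × 0.000615 s = 79950 bits.
In bytes: 79950 / 8 = 9990 bytes.

9990 bytes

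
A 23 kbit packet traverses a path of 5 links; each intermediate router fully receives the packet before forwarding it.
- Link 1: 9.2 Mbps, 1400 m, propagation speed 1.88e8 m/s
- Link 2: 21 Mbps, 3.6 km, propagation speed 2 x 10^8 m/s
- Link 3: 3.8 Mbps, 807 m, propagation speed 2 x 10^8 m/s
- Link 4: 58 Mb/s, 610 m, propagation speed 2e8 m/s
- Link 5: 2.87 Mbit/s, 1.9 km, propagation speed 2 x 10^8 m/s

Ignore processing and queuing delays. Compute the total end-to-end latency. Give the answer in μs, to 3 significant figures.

18100 μs

L = 23000 bits.
Transmission delays (L/R per hop): 2500, 1095.24, 6052.63, 396.552, 8013.94 μs; sum = 18058.4 μs.
Propagation delays (d/s per hop): 7.44681, 18, 4.035, 3.05, 9.5 μs; sum = 42.0318 μs.
End-to-end = 18100 μs.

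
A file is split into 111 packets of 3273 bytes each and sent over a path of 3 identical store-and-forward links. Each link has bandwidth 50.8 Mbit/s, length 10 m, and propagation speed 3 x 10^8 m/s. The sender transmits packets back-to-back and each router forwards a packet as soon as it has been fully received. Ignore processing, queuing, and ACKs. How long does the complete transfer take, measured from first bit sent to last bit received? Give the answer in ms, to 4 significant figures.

Per-hop transmission t_tx = L/R = 26184/50800000 = 0.515433 ms.
Per-hop propagation t_prop = 10/300000000 = 3.33333e-05 ms.
Pipeline fill: first packet needs 3·t_tx to clear all hops; remaining 110 packets each add one t_tx.
Total = (3+111-1)·t_tx + 3·t_prop = 113·0.515433 + 3·3.33333e-05 = 58.24 ms.

58.24 ms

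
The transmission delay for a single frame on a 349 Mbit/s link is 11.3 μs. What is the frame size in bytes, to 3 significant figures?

L = R × t_tx = 349000000 b/s × 1.13e-05 s = 3943.7 bits.
In bytes: 3943.7 / 8 = 493 bytes.

493 bytes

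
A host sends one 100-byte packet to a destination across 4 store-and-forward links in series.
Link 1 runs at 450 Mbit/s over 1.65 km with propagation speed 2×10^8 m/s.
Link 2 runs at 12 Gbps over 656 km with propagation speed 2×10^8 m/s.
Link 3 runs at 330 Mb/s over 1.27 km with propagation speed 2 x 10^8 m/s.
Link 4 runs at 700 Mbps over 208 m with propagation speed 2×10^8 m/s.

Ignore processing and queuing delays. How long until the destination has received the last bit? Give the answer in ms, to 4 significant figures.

L = 100 × 8 = 800 bits.
Transmission delays (L/R per hop): 0.00177778, 6.66667e-05, 0.00242424, 0.00114286 ms; sum = 0.00541154 ms.
Propagation delays (d/s per hop): 0.00825, 3.28, 0.00635, 0.00104 ms; sum = 3.29564 ms.
End-to-end = 3.301 ms.

3.301 ms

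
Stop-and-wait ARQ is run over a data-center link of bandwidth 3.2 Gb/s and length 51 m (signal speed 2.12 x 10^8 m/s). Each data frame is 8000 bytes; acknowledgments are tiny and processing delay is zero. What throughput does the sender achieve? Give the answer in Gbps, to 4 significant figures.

3.125 Gbps

t_tx = L/R = 64000/3200000000 = 2e-05 s.
t_prop = 51/212000000 = 2.40566e-07 s; RTT = 4.81132e-07 s.
Cycle = t_tx + RTT = 2.04811e-05 s.
Throughput = L / cycle = 64000 / 2.04811e-05 = 3.125 Gbps.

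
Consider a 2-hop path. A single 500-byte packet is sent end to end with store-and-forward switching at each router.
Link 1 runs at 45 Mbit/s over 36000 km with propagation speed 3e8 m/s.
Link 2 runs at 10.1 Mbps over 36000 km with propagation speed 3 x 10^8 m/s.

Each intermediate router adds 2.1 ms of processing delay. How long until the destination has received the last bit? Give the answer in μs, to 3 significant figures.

243000 μs

L = 500 × 8 = 4000 bits.
Transmission delays (L/R per hop): 88.8889, 396.04 μs; sum = 484.928 μs.
Propagation delays (d/s per hop): 120000, 120000 μs; sum = 240000 μs.
Processing at 1 router(s): 1 × 2.1 ms = 2100 μs.
End-to-end = 243000 μs.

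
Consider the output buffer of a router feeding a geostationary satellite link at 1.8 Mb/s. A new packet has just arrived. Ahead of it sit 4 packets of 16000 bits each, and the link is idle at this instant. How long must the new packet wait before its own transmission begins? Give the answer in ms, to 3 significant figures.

35.6 ms

Each queued packet: L/R = 16000/1800000 = 8.88889 ms.
4 queued → 35.5556 ms.
Queuing delay = 35.6 ms.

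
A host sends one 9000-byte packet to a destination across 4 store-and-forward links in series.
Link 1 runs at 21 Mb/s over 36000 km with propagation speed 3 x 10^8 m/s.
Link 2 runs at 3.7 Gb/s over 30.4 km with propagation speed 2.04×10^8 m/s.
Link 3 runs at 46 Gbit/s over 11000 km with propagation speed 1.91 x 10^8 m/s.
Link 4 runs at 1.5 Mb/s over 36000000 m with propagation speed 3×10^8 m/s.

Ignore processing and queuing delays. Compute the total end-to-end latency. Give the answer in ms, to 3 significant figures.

349 ms

L = 9000 × 8 = 72000 bits.
Transmission delays (L/R per hop): 3.42857, 0.0194595, 0.00156522, 48 ms; sum = 51.4496 ms.
Propagation delays (d/s per hop): 120, 0.14902, 57.5916, 120 ms; sum = 297.741 ms.
End-to-end = 349 ms.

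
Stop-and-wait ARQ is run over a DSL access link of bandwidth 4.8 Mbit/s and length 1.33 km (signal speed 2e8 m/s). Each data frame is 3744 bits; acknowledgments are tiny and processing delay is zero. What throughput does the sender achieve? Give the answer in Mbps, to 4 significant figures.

t_tx = L/R = 3744/4800000 = 0.00078 s.
t_prop = 1330/200000000 = 6.65e-06 s; RTT = 1.33e-05 s.
Cycle = t_tx + RTT = 0.0007933 s.
Throughput = L / cycle = 3744 / 0.0007933 = 4.720 Mbps.

4.720 Mbps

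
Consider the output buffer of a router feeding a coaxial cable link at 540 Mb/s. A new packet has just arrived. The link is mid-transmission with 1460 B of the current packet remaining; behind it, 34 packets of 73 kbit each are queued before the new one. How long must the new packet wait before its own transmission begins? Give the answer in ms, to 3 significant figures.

4.62 ms

Each queued packet: L/R = 73000/540000000 = 0.135185 ms.
34 queued → 4.5963 ms.
Plus remaining 11680 bits of current packet: 0.0216296 ms.
Queuing delay = 4.62 ms.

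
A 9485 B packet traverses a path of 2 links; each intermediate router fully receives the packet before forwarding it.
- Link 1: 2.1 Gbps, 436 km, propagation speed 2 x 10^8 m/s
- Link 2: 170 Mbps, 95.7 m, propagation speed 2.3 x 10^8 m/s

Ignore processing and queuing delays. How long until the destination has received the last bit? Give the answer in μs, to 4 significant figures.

L = 9485 × 8 = 75880 bits.
Transmission delays (L/R per hop): 36.1333, 446.353 μs; sum = 482.486 μs.
Propagation delays (d/s per hop): 2180, 0.416087 μs; sum = 2180.42 μs.
End-to-end = 2663 μs.

2663 μs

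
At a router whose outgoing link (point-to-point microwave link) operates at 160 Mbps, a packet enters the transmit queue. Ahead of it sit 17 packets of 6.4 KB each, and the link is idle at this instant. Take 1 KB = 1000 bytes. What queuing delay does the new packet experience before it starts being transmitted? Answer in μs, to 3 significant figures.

Each queued packet: L/R = 51200/160000000 = 320 μs.
17 queued → 5440 μs.
Queuing delay = 5440 μs.

5440 μs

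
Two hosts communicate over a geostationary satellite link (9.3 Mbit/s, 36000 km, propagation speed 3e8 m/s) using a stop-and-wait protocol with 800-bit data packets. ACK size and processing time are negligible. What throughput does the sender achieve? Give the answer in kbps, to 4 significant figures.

3.332 kbps

t_tx = L/R = 800/9300000 = 8.60215e-05 s.
t_prop = 36000000/300000000 = 0.12 s; RTT = 0.24 s.
Cycle = t_tx + RTT = 0.240086 s.
Throughput = L / cycle = 800 / 0.240086 = 3.332 kbps.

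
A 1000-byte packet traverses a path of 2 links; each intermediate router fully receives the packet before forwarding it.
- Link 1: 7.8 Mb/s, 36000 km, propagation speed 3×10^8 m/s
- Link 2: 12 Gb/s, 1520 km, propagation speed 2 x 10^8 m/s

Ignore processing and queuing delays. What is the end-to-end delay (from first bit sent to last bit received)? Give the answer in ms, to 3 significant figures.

L = 1000 × 8 = 8000 bits.
Transmission delays (L/R per hop): 1.02564, 0.000666667 ms; sum = 1.02631 ms.
Propagation delays (d/s per hop): 120, 7.6 ms; sum = 127.6 ms.
End-to-end = 129 ms.

129 ms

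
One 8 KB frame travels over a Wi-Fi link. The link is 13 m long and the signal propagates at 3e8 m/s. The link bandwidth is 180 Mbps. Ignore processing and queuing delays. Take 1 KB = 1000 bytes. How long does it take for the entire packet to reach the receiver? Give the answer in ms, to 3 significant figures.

0.356 ms

L = 64000 bits.
Transmission delay = L/R = 64000 / 180000000 = 0.355556 ms.
Propagation delay = d/s = 13 m / 300000000 m/s = 4.33333e-05 ms.
Total = 0.356 ms.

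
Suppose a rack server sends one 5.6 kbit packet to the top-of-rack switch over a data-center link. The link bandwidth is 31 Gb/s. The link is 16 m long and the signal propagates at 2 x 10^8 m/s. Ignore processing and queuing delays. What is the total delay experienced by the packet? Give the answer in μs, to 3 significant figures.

L = 5600 bits.
Transmission delay = L/R = 5600 / 31000000000 = 0.180645 μs.
Propagation delay = d/s = 16 m / 200000000 m/s = 0.08 μs.
Total = 0.261 μs.

0.261 μs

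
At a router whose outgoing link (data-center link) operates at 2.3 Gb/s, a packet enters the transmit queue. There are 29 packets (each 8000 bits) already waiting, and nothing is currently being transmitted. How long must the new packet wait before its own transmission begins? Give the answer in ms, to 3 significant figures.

0.101 ms

Each queued packet: L/R = 8000/2300000000 = 0.00347826 ms.
29 queued → 0.10087 ms.
Queuing delay = 0.101 ms.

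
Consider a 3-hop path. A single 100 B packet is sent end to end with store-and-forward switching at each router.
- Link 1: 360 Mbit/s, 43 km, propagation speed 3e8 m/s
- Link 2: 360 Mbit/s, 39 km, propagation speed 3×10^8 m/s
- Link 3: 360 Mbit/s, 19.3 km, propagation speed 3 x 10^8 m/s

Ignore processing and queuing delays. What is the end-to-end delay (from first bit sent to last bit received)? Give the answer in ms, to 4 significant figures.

0.3443 ms

L = 100 × 8 = 800 bits.
Transmission delay per hop = L/R = 800/360000000 = 0.00222222 ms; 3 hops → 0.00666667 ms.
Propagation delays (d/s per hop): 0.143333, 0.13, 0.0643333 ms; sum = 0.337667 ms.
End-to-end = 0.3443 ms.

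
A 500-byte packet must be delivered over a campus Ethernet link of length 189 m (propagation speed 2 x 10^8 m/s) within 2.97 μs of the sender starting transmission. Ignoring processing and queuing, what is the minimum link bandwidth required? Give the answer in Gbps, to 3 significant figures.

1.98 Gbps

L = 4000 bits.
Propagation delay = 189 / 200000000 = 0.945 μs.
Transmission budget = 2.97 − 0.945 = 2.025 μs.
R ≥ L / t_tx = 4000 bits / 2.025e-06 s = 1.98 Gbps.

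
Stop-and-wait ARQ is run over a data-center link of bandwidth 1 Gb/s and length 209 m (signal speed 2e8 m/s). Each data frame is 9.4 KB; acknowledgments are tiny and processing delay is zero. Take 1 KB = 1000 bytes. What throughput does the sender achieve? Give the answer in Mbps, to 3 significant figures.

t_tx = L/R = 75200/1000000000 = 7.52e-05 s.
t_prop = 209/200000000 = 1.045e-06 s; RTT = 2.09e-06 s.
Cycle = t_tx + RTT = 7.729e-05 s.
Throughput = L / cycle = 75200 / 7.729e-05 = 973 Mbps.

973 Mbps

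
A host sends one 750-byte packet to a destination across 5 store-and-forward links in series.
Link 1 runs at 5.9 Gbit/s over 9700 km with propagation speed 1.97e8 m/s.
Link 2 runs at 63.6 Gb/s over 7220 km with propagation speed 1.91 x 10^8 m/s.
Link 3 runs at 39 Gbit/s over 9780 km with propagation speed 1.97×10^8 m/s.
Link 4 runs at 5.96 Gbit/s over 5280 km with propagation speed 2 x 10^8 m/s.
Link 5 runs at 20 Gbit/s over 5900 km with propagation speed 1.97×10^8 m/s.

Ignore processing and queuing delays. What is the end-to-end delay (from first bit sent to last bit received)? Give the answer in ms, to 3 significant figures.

L = 750 × 8 = 6000 bits.
Transmission delays (L/R per hop): 0.00101695, 9.43396e-05, 0.000153846, 0.00100671, 0.0003 ms; sum = 0.00257185 ms.
Propagation delays (d/s per hop): 49.2386, 37.801, 49.6447, 26.4, 29.9492 ms; sum = 193.034 ms.
End-to-end = 193 ms.

193 ms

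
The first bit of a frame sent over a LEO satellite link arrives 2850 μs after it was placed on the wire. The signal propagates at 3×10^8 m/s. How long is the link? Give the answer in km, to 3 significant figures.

d = s × t_prop = 300000000 × 0.00285 = 855 km.

855 km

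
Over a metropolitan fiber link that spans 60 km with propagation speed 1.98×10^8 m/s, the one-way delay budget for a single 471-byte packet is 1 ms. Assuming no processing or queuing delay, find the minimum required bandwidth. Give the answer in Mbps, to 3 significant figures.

5.41 Mbps

L = 3768 bits.
Propagation delay = 60000 / 198000000 = 0.30303 ms.
Transmission budget = 1 − 0.30303 = 0.69697 ms.
R ≥ L / t_tx = 3768 bits / 0.00069697 s = 5.41 Mbps.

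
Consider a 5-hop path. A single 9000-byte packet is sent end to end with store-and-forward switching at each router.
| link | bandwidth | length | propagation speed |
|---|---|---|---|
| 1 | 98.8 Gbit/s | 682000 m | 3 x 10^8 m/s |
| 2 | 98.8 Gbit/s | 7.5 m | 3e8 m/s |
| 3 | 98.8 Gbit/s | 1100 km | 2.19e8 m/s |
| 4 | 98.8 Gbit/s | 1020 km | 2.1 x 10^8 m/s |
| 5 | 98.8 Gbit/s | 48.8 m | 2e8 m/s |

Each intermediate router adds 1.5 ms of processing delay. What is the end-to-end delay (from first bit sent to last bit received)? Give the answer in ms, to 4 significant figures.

L = 9000 × 8 = 72000 bits.
Transmission delay per hop = L/R = 72000/98800000000 = 0.000728745 ms; 5 hops → 0.00364372 ms.
Propagation delays (d/s per hop): 2.27333, 2.5e-05, 5.02283, 4.85714, 0.000244 ms; sum = 12.1536 ms.
Processing at 4 router(s): 4 × 1.5 ms = 6 ms.
End-to-end = 18.16 ms.

18.16 ms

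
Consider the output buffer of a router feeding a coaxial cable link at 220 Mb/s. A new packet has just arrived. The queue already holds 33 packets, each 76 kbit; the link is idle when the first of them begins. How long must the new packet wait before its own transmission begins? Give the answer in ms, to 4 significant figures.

Each queued packet: L/R = 76000/220000000 = 0.345455 ms.
33 queued → 11.4 ms.
Queuing delay = 11.40 ms.

11.40 ms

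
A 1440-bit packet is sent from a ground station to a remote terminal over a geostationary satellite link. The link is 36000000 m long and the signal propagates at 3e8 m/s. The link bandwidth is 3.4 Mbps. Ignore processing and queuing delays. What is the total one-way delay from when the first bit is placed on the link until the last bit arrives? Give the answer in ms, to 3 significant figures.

Transmission delay = L/R = 1440 / 3400000 = 0.423529 ms.
Propagation delay = d/s = 36000000 m / 300000000 m/s = 120 ms.
Total = 120 ms.

120 ms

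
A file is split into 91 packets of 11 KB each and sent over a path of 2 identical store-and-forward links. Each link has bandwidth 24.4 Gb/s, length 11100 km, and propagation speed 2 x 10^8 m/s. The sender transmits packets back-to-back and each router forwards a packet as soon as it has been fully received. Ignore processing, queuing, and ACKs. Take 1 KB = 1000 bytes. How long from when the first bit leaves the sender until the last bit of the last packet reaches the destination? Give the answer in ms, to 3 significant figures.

Per-hop transmission t_tx = L/R = 88000/24400000000 = 0.00360656 ms.
Per-hop propagation t_prop = 11100000/200000000 = 55.5 ms.
Pipeline fill: first packet needs 2·t_tx to clear all hops; remaining 90 packets each add one t_tx.
Total = (2+91-1)·t_tx + 2·t_prop = 92·0.00360656 + 2·55.5 = 111 ms.

111 ms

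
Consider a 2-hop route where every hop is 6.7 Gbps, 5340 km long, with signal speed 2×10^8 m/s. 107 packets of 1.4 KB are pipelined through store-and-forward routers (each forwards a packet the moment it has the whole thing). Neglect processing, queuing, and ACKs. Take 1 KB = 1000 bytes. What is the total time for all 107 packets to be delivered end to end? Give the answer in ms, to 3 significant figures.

Per-hop transmission t_tx = L/R = 11200/6700000000 = 0.00167164 ms.
Per-hop propagation t_prop = 5340000/200000000 = 26.7 ms.
Pipeline fill: first packet needs 2·t_tx to clear all hops; remaining 106 packets each add one t_tx.
Total = (2+107-1)·t_tx + 2·t_prop = 108·0.00167164 + 2·26.7 = 53.6 ms.

53.6 ms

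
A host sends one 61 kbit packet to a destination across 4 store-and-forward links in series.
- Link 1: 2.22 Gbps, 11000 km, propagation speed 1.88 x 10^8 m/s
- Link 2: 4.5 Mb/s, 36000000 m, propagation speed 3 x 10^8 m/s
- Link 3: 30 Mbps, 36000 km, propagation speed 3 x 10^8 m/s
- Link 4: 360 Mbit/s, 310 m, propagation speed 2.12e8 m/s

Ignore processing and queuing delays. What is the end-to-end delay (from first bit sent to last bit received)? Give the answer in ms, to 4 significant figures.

314.3 ms

L = 61000 bits.
Transmission delays (L/R per hop): 0.0274775, 13.5556, 2.03333, 0.169444 ms; sum = 15.7858 ms.
Propagation delays (d/s per hop): 58.5106, 120, 120, 0.00146226 ms; sum = 298.512 ms.
End-to-end = 314.3 ms.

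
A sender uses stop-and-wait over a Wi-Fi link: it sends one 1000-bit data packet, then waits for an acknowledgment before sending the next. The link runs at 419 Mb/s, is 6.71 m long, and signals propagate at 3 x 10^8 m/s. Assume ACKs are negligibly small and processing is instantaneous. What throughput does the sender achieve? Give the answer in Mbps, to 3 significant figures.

411 Mbps

t_tx = L/R = 1000/419000000 = 2.38663e-06 s.
t_prop = 6.71/300000000 = 2.23667e-08 s; RTT = 4.47333e-08 s.
Cycle = t_tx + RTT = 2.43137e-06 s.
Throughput = L / cycle = 1000 / 2.43137e-06 = 411 Mbps.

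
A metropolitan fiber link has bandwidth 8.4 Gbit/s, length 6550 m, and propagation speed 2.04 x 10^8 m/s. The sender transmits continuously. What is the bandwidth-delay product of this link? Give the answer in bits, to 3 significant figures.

Propagation delay = 6550 / 204000000 = 3.21078e-05 s.
BDP = R × t_prop = 8400000000 × 3.21078e-05 = 269706 bits.

270000 bits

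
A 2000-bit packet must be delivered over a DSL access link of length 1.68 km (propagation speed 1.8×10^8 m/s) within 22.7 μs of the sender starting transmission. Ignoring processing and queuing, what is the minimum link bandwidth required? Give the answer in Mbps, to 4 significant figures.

149.6 Mbps

Propagation delay = 1680 / 180000000 = 9.33333 μs.
Transmission budget = 22.7 − 9.33333 = 13.3667 μs.
R ≥ L / t_tx = 2000 bits / 1.33667e-05 s = 149.6 Mbps.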